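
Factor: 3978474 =2^1*3^1 *107^1*6197^1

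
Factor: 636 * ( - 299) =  - 190164=-2^2*3^1*13^1*23^1*53^1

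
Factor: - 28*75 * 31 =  -2^2*3^1*5^2*7^1*31^1 = - 65100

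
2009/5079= 2009/5079 =0.40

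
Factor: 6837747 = 3^1*7^1*325607^1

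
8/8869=8/8869 = 0.00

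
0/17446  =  0   =  0.00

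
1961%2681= 1961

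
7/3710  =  1/530 = 0.00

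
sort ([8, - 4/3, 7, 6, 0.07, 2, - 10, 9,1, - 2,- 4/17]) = [ - 10, - 2, - 4/3, - 4/17,0.07,1,2, 6, 7, 8, 9 ]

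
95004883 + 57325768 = 152330651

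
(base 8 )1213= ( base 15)2D6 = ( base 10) 651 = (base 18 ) 203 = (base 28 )n7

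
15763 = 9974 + 5789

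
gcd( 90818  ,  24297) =91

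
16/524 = 4/131 = 0.03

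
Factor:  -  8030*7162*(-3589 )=2^2*5^1 * 11^1*37^1*73^1*97^1*3581^1 = 206406476540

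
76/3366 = 38/1683 = 0.02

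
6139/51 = 120 + 19/51= 120.37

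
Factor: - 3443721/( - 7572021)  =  17^( - 1)*23^1 * 29^1*1721^1 * 148471^ ( - 1)=1147907/2524007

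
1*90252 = 90252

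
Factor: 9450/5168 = 2^( - 3 )*3^3*5^2*7^1*17^(-1 )*19^( - 1 ) = 4725/2584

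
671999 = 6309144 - 5637145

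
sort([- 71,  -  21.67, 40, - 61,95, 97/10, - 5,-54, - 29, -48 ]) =[ - 71,-61, - 54,-48,  -  29, - 21.67, - 5,  97/10, 40, 95] 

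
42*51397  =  2158674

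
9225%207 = 117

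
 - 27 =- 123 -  - 96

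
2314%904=506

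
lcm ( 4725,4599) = 344925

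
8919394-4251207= 4668187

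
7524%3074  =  1376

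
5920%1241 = 956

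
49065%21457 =6151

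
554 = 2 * 277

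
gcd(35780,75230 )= 10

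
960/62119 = 960/62119 = 0.02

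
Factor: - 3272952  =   - 2^3*3^1*136373^1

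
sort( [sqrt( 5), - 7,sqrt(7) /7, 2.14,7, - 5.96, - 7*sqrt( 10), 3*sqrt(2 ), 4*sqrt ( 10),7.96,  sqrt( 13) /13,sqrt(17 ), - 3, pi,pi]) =[-7*sqrt(10), - 7, - 5.96, - 3, sqrt(13)/13, sqrt(7) /7,2.14,sqrt(5),pi,pi, sqrt(17),3*sqrt( 2) , 7,7.96,4*sqrt ( 10 ) ] 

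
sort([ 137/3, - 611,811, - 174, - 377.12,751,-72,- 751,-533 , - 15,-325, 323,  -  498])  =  [-751, - 611,-533, - 498, -377.12, - 325, - 174, -72, - 15,137/3,  323,751, 811]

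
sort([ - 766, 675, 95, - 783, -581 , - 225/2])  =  [-783, - 766, - 581,  -  225/2,95,675]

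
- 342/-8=42 + 3/4 =42.75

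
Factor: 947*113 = 107011= 113^1*947^1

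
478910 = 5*95782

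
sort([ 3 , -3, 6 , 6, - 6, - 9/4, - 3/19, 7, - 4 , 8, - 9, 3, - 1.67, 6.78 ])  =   [ - 9, - 6, - 4, - 3, - 9/4, - 1.67, - 3/19, 3, 3, 6, 6, 6.78, 7, 8 ]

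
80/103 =80/103=0.78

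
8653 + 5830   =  14483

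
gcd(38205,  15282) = 7641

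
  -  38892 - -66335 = 27443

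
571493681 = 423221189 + 148272492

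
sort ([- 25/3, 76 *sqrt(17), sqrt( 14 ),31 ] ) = [  -  25/3,sqrt( 14),31,76* sqrt (17)]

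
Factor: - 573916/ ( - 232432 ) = 721/292 =2^(  -  2) * 7^1*73^( - 1)*103^1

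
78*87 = 6786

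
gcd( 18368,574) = 574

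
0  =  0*93175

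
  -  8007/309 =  - 26 + 9/103=   -  25.91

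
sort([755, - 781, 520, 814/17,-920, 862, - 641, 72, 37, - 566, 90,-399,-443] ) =[- 920,-781, - 641, - 566, -443,-399,37, 814/17, 72, 90,520,  755,862]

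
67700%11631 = 9545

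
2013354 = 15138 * 133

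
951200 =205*4640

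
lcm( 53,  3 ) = 159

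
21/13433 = 3/1919 = 0.00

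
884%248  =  140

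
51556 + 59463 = 111019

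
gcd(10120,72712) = 8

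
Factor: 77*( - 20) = -2^2*5^1*7^1*11^1 = - 1540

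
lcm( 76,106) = 4028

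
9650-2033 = 7617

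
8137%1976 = 233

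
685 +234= 919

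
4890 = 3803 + 1087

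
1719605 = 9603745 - 7884140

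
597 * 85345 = 50950965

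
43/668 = 43/668 = 0.06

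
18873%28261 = 18873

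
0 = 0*432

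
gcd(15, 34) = 1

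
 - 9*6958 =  - 62622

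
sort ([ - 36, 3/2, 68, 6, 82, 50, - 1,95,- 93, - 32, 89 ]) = [ - 93,  -  36, - 32, - 1,3/2,6, 50, 68 , 82,89, 95]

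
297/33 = 9 = 9.00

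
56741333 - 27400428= 29340905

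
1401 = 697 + 704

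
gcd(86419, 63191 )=1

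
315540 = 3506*90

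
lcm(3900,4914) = 245700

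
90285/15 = 6019=6019.00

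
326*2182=711332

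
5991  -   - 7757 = 13748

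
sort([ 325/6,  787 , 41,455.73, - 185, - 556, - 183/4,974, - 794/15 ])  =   [  -  556, -185, - 794/15, - 183/4, 41, 325/6,455.73,787, 974]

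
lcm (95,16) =1520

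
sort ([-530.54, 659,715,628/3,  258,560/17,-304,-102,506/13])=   [  -  530.54,-304, - 102,560/17,506/13,628/3,258, 659, 715 ] 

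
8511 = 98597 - 90086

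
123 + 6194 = 6317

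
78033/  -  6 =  - 13006+ 1/2 =-13005.50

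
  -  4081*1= - 4081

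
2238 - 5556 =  - 3318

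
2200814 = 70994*31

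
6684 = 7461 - 777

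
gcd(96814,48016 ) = 2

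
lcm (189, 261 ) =5481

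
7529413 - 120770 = 7408643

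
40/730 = 4/73=0.05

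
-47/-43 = 47/43 =1.09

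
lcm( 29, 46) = 1334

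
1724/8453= 1724/8453 = 0.20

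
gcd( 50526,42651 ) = 63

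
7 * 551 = 3857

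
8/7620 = 2/1905  =  0.00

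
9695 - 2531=7164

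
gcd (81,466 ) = 1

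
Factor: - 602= - 2^1*7^1*43^1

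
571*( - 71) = -40541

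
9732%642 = 102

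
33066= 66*501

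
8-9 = -1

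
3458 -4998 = -1540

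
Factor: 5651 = 5651^1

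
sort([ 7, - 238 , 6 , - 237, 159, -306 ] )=[ -306, - 238, - 237, 6, 7,  159] 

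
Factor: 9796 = 2^2*31^1*79^1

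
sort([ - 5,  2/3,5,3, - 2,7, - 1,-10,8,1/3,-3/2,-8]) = [ - 10, - 8, - 5 , - 2, - 3/2,  -  1,1/3,2/3, 3 , 5,7, 8 ]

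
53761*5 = 268805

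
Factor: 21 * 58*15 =2^1*3^2 * 5^1*7^1*29^1 = 18270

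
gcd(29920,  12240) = 1360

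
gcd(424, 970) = 2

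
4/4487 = 4/4487= 0.00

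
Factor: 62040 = 2^3*3^1*5^1*11^1*47^1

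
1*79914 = 79914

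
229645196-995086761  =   - 765441565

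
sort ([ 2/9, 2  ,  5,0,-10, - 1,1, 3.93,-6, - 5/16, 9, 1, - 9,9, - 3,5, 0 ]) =[ - 10, - 9, - 6, - 3, - 1, - 5/16, 0,0, 2/9,1, 1,2,  3.93,5,5, 9,9]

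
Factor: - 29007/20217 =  - 33/23 = - 3^1 * 11^1 * 23^( - 1)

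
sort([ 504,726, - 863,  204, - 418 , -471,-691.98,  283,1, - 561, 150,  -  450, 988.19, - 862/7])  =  [-863, - 691.98 ,-561,-471, - 450 , - 418 ,  -  862/7, 1, 150, 204, 283, 504,726, 988.19]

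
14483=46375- 31892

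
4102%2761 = 1341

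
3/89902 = 3/89902=0.00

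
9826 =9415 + 411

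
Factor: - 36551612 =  - 2^2*2053^1*4451^1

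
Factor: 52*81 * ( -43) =  -  2^2*3^4*13^1*43^1 = - 181116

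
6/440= 3/220=0.01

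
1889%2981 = 1889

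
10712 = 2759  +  7953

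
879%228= 195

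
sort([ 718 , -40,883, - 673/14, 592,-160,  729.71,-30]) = [ -160 , - 673/14, - 40, - 30,  592,  718,729.71,  883 ]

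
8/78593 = 8/78593 = 0.00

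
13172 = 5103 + 8069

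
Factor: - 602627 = - 602627^1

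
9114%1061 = 626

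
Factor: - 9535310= - 2^1 * 5^1*827^1*1153^1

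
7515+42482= 49997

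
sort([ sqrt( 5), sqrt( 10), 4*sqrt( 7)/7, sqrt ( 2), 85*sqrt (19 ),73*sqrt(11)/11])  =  [sqrt(2),  4 * sqrt(7)/7,sqrt(5), sqrt(10), 73*sqrt(11)/11, 85*sqrt (19 ) ]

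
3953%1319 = 1315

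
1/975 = 1/975 = 0.00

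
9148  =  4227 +4921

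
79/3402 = 79/3402= 0.02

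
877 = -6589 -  - 7466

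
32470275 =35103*925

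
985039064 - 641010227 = 344028837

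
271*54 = 14634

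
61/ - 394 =-1 + 333/394 =- 0.15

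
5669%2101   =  1467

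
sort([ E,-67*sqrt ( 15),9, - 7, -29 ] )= [ - 67*sqrt(15), - 29, - 7, E,9] 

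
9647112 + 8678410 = 18325522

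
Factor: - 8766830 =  - 2^1* 5^1*439^1*1997^1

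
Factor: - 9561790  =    -  2^1 *5^1 * 7^1 * 23^1* 5939^1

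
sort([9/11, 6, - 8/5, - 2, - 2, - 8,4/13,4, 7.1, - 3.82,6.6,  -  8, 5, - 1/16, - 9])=[ - 9,-8, - 8, - 3.82, - 2, - 2, - 8/5, - 1/16,4/13, 9/11, 4,5 , 6,6.6,7.1]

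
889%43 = 29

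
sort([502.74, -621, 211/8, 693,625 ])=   [ - 621, 211/8, 502.74,625,693 ]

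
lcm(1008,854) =61488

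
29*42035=1219015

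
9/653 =9/653  =  0.01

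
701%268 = 165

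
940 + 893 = 1833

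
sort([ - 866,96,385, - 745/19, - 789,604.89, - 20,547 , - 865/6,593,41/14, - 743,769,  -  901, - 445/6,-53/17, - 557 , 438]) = [ - 901,-866,- 789, - 743, - 557, - 865/6, - 445/6, - 745/19,-20, - 53/17,41/14,96, 385,438,547,593,604.89,769]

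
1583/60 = 26+23/60 =26.38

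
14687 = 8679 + 6008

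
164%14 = 10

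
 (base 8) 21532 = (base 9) 13365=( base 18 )19GE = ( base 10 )9050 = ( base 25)ec0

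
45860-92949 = -47089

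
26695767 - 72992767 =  - 46297000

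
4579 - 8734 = - 4155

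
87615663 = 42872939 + 44742724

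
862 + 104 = 966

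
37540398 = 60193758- 22653360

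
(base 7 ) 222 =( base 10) 114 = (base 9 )136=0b1110010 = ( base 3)11020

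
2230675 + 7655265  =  9885940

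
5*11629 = 58145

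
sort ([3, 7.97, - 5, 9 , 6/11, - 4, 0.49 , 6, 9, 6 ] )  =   [-5 , - 4, 0.49, 6/11,3, 6,6,7.97,9, 9 ] 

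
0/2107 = 0 = 0.00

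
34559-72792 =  - 38233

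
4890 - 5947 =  - 1057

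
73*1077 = 78621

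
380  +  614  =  994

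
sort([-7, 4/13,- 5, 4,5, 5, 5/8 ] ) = [-7, - 5,4/13, 5/8  ,  4, 5,5 ] 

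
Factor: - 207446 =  - 2^1*103723^1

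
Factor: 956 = 2^2*239^1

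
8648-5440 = 3208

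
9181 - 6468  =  2713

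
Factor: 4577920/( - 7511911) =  -2^7  *  5^1*11^(  -  1)*23^1*311^1*682901^( - 1)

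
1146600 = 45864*25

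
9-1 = 8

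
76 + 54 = 130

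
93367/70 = 93367/70=1333.81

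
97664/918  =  48832/459 = 106.39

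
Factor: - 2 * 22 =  -44 = - 2^2 * 11^1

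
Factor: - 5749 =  - 5749^1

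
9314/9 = 1034+8/9 =1034.89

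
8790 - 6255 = 2535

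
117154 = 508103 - 390949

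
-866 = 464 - 1330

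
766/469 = 766/469=1.63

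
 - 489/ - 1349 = 489/1349 =0.36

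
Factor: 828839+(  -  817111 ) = 11728 = 2^4*733^1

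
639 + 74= 713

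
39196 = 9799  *4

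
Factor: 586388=2^2*11^1*13327^1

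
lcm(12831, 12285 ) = 577395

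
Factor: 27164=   2^2*6791^1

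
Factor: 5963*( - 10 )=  - 59630= - 2^1*5^1*67^1*89^1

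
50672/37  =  1369 + 19/37  =  1369.51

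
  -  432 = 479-911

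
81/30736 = 81/30736 = 0.00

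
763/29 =26 + 9/29 = 26.31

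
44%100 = 44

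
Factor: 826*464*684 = 2^7*3^2*  7^1*19^1*29^1*59^1  =  262152576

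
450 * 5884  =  2647800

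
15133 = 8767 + 6366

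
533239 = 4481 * 119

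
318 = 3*106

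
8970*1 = 8970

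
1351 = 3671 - 2320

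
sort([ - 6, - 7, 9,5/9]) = [-7,-6,5/9,9 ]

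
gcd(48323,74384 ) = 1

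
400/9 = 44 + 4/9 = 44.44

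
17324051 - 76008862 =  - 58684811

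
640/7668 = 160/1917= 0.08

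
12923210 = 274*47165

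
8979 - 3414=5565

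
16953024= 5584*3036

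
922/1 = 922= 922.00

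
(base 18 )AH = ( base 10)197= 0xc5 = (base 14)101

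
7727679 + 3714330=11442009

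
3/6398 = 3/6398 = 0.00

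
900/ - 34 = -450/17 = - 26.47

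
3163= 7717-4554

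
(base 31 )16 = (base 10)37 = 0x25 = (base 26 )1b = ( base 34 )13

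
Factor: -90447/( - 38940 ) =511/220  =  2^(-2 )*5^( - 1)*7^1*11^(-1 ) * 73^1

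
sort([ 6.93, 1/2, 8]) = [ 1/2 , 6.93, 8]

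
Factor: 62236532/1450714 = 31118266/725357= 2^1*347^1*44839^1*725357^(-1)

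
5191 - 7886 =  - 2695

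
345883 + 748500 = 1094383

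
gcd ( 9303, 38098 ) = 443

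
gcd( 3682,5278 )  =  14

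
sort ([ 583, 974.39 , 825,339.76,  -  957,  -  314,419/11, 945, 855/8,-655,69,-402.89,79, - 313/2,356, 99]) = [  -  957,  -  655,  -  402.89, - 314, - 313/2, 419/11,69,79 , 99, 855/8 , 339.76,356, 583, 825,945, 974.39]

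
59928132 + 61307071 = 121235203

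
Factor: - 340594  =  - 2^1*19^1 *8963^1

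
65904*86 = 5667744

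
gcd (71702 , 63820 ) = 2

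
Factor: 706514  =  2^1*23^1*15359^1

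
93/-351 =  - 31/117=- 0.26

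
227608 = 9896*23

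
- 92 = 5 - 97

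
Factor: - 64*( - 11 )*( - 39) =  - 2^6*3^1 * 11^1*13^1  =  - 27456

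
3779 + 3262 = 7041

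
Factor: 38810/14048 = 2^( - 4) * 5^1*439^( - 1)*3881^1 = 19405/7024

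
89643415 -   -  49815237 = 139458652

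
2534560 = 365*6944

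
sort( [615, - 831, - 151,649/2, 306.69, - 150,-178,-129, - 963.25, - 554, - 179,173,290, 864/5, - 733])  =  [-963.25, - 831,-733, - 554, - 179, - 178, - 151,- 150, -129,  864/5 , 173, 290 , 306.69,649/2,615 ] 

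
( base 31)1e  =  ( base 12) 39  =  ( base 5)140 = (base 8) 55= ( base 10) 45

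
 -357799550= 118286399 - 476085949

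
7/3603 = 7/3603= 0.00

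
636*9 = 5724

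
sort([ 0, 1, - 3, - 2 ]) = [ - 3, - 2, 0,1]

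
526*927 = 487602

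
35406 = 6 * 5901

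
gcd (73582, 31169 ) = 1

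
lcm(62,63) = 3906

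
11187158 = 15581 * 718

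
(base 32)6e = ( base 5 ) 1311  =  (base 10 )206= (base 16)ce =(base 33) 68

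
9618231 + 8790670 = 18408901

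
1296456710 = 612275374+684181336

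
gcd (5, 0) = 5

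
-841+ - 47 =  - 888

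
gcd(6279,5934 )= 69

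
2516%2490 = 26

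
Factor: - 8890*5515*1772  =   - 2^3*5^2*7^1*127^1*443^1*1103^1 = - 86878236200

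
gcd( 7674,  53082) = 6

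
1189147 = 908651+280496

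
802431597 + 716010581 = 1518442178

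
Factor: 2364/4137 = 4/7  =  2^2*7^( - 1)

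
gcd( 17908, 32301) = 37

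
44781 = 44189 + 592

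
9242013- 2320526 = 6921487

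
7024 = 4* 1756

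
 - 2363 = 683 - 3046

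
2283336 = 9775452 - 7492116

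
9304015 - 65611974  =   - 56307959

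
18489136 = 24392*758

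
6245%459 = 278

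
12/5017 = 12/5017 = 0.00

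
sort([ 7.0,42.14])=[ 7.0,42.14] 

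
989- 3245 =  - 2256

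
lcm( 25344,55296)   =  608256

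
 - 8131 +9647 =1516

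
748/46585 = 68/4235 = 0.02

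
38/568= 19/284 = 0.07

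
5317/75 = 5317/75  =  70.89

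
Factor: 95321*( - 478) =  - 45563438 = -2^1*199^1*239^1*479^1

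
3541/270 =3541/270 = 13.11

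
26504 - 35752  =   - 9248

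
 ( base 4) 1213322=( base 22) DG6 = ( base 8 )14772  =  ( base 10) 6650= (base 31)6sg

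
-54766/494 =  - 111  +  34/247 = -110.86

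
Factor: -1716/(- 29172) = 1/17 = 17^( - 1)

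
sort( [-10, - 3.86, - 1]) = [ - 10 , - 3.86,-1 ] 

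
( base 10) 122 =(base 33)3N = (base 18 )6e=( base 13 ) 95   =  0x7A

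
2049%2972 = 2049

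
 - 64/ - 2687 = 64/2687  =  0.02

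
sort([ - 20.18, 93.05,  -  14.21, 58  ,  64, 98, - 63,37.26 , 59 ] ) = [ -63, - 20.18,- 14.21, 37.26, 58,59, 64, 93.05, 98] 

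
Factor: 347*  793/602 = 275171/602=2^( - 1 ) * 7^( - 1)* 13^1*43^( - 1 ) * 61^1 * 347^1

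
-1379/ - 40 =34 + 19/40 = 34.48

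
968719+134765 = 1103484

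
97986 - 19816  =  78170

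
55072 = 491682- 436610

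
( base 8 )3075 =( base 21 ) 3d1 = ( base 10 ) 1597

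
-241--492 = 251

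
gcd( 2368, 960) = 64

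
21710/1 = 21710 = 21710.00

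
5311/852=6 +199/852 = 6.23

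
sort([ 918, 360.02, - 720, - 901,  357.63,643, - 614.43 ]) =[ - 901, - 720 ,-614.43,  357.63,360.02 , 643,918]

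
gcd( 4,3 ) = 1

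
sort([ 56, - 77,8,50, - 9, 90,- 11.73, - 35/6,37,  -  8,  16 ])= [-77,  -  11.73,  -  9, - 8, - 35/6, 8,16,37  ,  50,56,90] 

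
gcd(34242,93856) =2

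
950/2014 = 25/53 = 0.47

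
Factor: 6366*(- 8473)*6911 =- 372773244498 = - 2^1*3^1 *37^1*229^1*1061^1*6911^1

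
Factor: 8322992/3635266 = 4161496/1817633 = 2^3*29^( - 1)*233^( -1)*269^(-1 ) * 643^1 * 809^1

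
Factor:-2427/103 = - 3^1*103^( - 1 )*809^1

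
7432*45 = 334440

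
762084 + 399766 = 1161850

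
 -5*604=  - 3020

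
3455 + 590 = 4045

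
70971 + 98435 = 169406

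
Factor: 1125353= 43^1*26171^1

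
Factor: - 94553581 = - 4481^1*21101^1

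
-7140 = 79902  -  87042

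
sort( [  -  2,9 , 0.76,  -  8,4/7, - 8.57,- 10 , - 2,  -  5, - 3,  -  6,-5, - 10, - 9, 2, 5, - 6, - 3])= [-10, - 10, - 9, - 8.57,  -  8,  -  6,  -  6, - 5, - 5,- 3,- 3,  -  2, - 2 , 4/7, 0.76, 2,5,9]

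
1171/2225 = 1171/2225 = 0.53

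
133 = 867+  - 734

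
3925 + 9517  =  13442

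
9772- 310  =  9462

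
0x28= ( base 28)1c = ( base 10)40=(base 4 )220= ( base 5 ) 130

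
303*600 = 181800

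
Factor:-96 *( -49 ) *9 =2^5 *3^3*7^2 =42336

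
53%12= 5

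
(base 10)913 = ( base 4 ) 32101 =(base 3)1020211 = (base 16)391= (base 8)1621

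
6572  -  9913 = -3341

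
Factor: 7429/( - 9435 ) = - 437/555 = - 3^( - 1 )*5^(-1)*19^1*23^1 * 37^( - 1) 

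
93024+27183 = 120207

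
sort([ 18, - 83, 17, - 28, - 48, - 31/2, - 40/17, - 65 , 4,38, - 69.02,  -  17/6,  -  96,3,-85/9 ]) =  [  -  96, - 83,-69.02,- 65, - 48, - 28, - 31/2  , - 85/9, - 17/6,-40/17,3,4,17,18,38]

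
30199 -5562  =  24637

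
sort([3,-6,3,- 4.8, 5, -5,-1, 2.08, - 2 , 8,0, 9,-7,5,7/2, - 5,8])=[ - 7, - 6,  -  5,-5, - 4.8,  -  2, - 1, 0, 2.08, 3,  3, 7/2, 5,5,8, 8, 9 ] 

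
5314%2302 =710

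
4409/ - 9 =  - 4409/9= - 489.89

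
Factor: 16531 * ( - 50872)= - 840965032 = -  2^3*61^1 * 271^1 *6359^1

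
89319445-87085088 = 2234357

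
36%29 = 7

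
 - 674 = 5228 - 5902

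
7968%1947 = 180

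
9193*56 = 514808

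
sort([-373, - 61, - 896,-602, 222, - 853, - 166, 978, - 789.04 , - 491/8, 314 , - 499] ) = [ - 896,-853, - 789.04, - 602, - 499,  -  373, - 166, - 491/8,  -  61, 222,314, 978]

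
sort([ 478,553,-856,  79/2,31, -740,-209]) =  [ - 856, - 740,  -  209,31, 79/2,478,  553] 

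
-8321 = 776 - 9097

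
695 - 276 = 419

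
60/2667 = 20/889=0.02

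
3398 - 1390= 2008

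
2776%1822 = 954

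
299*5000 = 1495000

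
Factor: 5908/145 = 2^2*5^(  -  1)*7^1*29^ ( - 1 )*211^1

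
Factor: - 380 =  - 2^2 * 5^1*19^1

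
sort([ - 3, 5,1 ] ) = [ - 3 , 1,5 ] 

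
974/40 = 487/20 =24.35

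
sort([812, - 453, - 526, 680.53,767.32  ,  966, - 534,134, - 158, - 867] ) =[ - 867, - 534,  -  526, - 453,-158,134,680.53,767.32, 812,966] 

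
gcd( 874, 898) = 2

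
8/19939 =8/19939  =  0.00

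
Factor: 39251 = 39251^1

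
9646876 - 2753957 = 6892919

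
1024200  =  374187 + 650013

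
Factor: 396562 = 2^1*198281^1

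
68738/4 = 34369/2= 17184.50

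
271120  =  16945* 16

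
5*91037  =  455185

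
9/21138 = 3/7046 = 0.00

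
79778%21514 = 15236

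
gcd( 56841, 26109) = 3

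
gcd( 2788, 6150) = 82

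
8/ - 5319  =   - 1  +  5311/5319 = - 0.00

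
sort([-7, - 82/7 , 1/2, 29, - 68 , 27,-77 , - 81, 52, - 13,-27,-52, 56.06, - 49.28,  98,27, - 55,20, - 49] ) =[ - 81, -77, - 68, - 55, - 52, - 49.28, - 49, - 27, - 13, - 82/7 , -7, 1/2 , 20  ,  27,27,29,52,56.06, 98]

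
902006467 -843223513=58782954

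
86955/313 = 86955/313 = 277.81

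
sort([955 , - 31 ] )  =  [ - 31,955]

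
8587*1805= 15499535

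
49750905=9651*5155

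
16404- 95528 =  - 79124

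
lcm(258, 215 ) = 1290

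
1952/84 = 23 + 5/21  =  23.24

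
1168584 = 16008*73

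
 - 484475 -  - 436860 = -47615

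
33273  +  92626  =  125899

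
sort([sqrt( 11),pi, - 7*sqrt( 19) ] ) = [ - 7*  sqrt( 19 ) , pi,  sqrt (11)]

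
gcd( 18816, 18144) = 672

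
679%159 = 43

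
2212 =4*553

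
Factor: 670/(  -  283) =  - 2^1*5^1*67^1*283^( - 1)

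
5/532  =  5/532= 0.01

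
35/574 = 5/82 = 0.06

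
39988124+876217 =40864341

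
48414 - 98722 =-50308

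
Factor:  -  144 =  - 2^4*3^2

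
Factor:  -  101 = -101^1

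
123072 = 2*61536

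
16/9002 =8/4501  =  0.00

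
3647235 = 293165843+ - 289518608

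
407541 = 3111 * 131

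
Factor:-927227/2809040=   -  2^(  -  4)*5^(  -  1)*7^2*13^( - 1)*37^( - 1 )*73^( - 1 )*127^1* 149^1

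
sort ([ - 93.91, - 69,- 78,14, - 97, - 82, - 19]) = [ - 97,-93.91 , - 82 ,  -  78 , - 69 , - 19,14]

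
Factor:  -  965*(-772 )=744980 = 2^2*5^1*193^2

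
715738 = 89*8042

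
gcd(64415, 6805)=5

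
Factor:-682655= - 5^1*136531^1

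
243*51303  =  12466629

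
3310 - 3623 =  - 313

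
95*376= 35720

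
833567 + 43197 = 876764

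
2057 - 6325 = -4268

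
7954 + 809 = 8763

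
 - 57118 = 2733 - 59851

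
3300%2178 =1122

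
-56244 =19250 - 75494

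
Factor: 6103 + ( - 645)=2^1*2729^1= 5458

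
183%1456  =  183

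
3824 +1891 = 5715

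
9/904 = 9/904= 0.01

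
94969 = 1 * 94969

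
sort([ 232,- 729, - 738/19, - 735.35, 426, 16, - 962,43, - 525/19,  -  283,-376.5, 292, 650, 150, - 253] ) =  [ - 962, - 735.35 , -729,-376.5  , - 283, - 253 , - 738/19,-525/19, 16, 43, 150, 232, 292,426, 650 ] 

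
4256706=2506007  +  1750699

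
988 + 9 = 997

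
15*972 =14580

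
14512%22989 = 14512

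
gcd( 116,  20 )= 4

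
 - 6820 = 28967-35787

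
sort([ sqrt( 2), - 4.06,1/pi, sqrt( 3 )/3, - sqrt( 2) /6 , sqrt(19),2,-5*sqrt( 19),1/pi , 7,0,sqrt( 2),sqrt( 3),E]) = [ - 5 * sqrt(19), - 4.06,-sqrt (2)/6, 0,1/pi,1/pi,  sqrt ( 3)/3 , sqrt(2),sqrt( 2), sqrt(3),2,E , sqrt( 19),7 ] 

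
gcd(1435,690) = 5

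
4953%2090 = 773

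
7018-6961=57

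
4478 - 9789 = -5311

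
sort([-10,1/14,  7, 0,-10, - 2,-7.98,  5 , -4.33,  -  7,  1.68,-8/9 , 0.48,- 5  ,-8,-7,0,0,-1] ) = [  -  10,-10,  -  8,  -  7.98, - 7, - 7,-5, - 4.33 , - 2,-1,  -  8/9,0,0, 0,1/14,0.48, 1.68,5, 7 ]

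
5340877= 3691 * 1447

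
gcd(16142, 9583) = 7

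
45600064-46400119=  - 800055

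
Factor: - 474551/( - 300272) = 2^ ( - 4)*7^( - 1 )*11^1*383^( - 1 )*6163^1 = 67793/42896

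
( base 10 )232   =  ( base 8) 350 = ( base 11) 1a1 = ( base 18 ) CG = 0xe8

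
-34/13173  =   - 1 + 13139/13173 = - 0.00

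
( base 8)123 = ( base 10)83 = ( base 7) 146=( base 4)1103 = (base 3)10002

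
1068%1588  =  1068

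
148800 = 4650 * 32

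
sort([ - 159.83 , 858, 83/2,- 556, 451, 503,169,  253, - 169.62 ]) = [ - 556, - 169.62, - 159.83, 83/2,  169, 253, 451,503,858 ] 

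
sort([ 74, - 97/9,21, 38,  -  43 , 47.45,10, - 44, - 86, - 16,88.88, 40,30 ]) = [ - 86, - 44, - 43, - 16, - 97/9, 10, 21,30 , 38,40,47.45, 74,88.88] 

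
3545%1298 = 949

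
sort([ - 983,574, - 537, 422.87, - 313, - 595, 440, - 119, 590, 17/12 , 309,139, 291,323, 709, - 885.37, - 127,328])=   [ - 983, - 885.37, - 595, - 537, - 313, - 127, - 119,17/12,139,291,309,323,328, 422.87, 440, 574, 590,709 ]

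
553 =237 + 316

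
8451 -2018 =6433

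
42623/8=5327 +7/8 = 5327.88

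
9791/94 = 9791/94=104.16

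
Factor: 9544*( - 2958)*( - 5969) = 2^4*3^1*17^1*29^1*47^1*127^1 * 1193^1 = 168511746288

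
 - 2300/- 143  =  2300/143 = 16.08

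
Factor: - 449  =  - 449^1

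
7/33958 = 7/33958 = 0.00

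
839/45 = 839/45 = 18.64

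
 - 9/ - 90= 1/10= 0.10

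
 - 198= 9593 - 9791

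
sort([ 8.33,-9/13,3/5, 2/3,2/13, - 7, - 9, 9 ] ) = [ - 9, - 7, - 9/13,2/13,3/5,2/3, 8.33, 9]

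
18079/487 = 18079/487 = 37.12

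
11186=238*47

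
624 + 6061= 6685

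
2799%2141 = 658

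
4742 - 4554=188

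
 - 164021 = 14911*( - 11)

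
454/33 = 13 + 25/33 = 13.76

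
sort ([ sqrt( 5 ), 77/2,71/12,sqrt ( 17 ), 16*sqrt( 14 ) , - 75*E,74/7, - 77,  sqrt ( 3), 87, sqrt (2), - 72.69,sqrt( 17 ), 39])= [ - 75*E, - 77, - 72.69 , sqrt(2) , sqrt( 3),  sqrt ( 5 ), sqrt(17) , sqrt( 17), 71/12, 74/7,77/2,39 , 16*sqrt( 14 ), 87 ]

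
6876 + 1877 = 8753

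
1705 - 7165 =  - 5460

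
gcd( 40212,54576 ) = 36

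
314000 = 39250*8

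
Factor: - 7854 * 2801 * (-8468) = 186287989272 = 2^3 * 3^1  *7^1*11^1 *17^1 * 29^1*73^1*2801^1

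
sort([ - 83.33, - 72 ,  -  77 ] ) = [  -  83.33, - 77, - 72] 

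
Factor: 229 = 229^1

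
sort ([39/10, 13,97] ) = [ 39/10, 13 , 97 ]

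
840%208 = 8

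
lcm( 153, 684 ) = 11628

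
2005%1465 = 540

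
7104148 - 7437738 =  - 333590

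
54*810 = 43740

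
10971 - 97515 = - 86544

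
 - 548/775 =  - 548/775 =- 0.71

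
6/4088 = 3/2044= 0.00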